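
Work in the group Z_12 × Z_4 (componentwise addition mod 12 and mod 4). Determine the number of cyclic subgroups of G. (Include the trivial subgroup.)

Each element a generates a cyclic subgroup ⟨a⟩; distinct elements may generate the same one (a cyclic group of order d has φ(d) generators).
Cyclic subgroups by order — order 1: 1; order 2: 3; order 3: 1; order 4: 6; order 6: 3; order 12: 6.
Total: 20.

20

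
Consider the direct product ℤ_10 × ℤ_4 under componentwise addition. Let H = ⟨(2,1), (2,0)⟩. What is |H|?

|⟨(2,1)⟩| = 20 and |⟨(2,0)⟩| = 5, so |H| is a multiple of lcm(20, 5) = 20 and divides |G| = 40.
Closing under the operation: H = {(0,0), (0,1), (0,2), (0,3), (2,0), (2,1), (2,2), (2,3), (4,0), (4,1), (4,2), (4,3), (6,0), (6,1), (6,2), (6,3), (8,0), (8,1), (8,2), (8,3)}, so |H| = 20.

20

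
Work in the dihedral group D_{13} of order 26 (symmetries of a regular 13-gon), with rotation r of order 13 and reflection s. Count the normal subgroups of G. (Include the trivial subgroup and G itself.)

3

G has 16 subgroups. Checking conjugation-invariance by order — order 1: 1/1 normal; order 2: 0/13 normal; order 13: 1/1 normal; order 26: 1/1 normal.
Total normal subgroups: 3.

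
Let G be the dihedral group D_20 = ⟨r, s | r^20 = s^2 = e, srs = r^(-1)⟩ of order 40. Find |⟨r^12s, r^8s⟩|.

|⟨r^12s⟩| = 2 and |⟨r^8s⟩| = 2, so |H| is a multiple of lcm(2, 2) = 2 and divides |G| = 40.
Closing under the operation: H = {e, r^4, r^8, r^12, r^16, s, r^4s, r^8s, r^12s, r^16s}, so |H| = 10.

10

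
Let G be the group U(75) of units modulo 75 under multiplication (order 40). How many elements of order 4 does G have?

4

The elements of order 4 are: 7, 32, 43, 68.
That's 4.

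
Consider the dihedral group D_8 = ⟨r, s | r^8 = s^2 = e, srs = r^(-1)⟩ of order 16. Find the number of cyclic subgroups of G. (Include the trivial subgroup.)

Each element a generates a cyclic subgroup ⟨a⟩; distinct elements may generate the same one (a cyclic group of order d has φ(d) generators).
Cyclic subgroups by order — order 1: 1; order 2: 9; order 4: 1; order 8: 1.
Total: 12.

12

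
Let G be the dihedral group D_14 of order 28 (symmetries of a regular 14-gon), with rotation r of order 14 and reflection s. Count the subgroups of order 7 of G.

1

|G| = 28 and 7 | 28, so subgroups of order 7 are possible by Lagrange.
The subgroups of order 7 are: {e, r^2, r^4, r^6, r^8, r^10, r^12}.
So G has 1 subgroup of order 7.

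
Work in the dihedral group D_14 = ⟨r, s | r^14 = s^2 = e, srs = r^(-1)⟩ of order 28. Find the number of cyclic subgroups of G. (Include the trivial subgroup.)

18

Group the elements of G by the cyclic subgroup they generate; each cyclic subgroup of order d accounts for φ(d) elements.
Cyclic subgroups by order — order 1: 1; order 2: 15; order 7: 1; order 14: 1.
Total: 18.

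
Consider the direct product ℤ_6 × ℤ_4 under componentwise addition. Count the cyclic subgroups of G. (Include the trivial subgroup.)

Group the elements of G by the cyclic subgroup they generate; each cyclic subgroup of order d accounts for φ(d) elements.
Cyclic subgroups by order — order 1: 1; order 2: 3; order 3: 1; order 4: 2; order 6: 3; order 12: 2.
Total: 12.

12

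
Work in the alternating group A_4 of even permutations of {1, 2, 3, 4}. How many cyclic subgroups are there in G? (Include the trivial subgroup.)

8

A cyclic subgroup of order d is generated by each of its φ(d) elements of order d, so the cyclic subgroups of order d number (#elements of order d)/φ(d).
Cyclic subgroups by order — order 1: 1; order 2: 3; order 3: 4.
Total: 8.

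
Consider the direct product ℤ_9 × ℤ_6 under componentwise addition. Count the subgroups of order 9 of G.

4

|G| = 54 and 9 | 54, so subgroups of order 9 are possible by Lagrange.
The subgroups of order 9 are: {(0,0), (0,2), (0,4), (3,0), (3,2), (3,4), (6,0), (6,2), (6,4)}; {(0,0), (1,0), (2,0), (3,0), (4,0), (5,0), (6,0), (7,0), (8,0)}; {(0,0), (1,2), (2,4), (3,0), (4,2), (5,4), (6,0), (7,2), (8,4)}; {(0,0), (1,4), (2,2), (3,0), (4,4), (5,2), (6,0), (7,4), (8,2)}.
So G has 4 subgroups of order 9.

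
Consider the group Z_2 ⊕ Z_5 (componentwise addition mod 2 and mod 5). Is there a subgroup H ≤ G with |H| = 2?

2 | 10. A subgroup of order 2 is {(0,0), (1,0)}.

Yes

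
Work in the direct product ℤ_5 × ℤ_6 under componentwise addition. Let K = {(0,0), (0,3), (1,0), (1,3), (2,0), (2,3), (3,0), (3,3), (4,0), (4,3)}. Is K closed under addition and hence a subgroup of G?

Yes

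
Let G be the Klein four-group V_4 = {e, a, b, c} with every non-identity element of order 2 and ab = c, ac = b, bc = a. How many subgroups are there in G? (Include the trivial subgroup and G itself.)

|G| = 4, so by Lagrange every subgroup order divides 4. Divisors: 1, 2, 4.
Subgroups by order — order 1: 1; order 2: 3; order 4: 1.
Total: 1 + 3 + 1 = 5.

5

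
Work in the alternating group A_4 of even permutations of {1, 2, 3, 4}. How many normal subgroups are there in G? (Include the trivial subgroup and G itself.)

G has 10 subgroups. Checking conjugation-invariance by order — order 1: 1/1 normal; order 2: 0/3 normal; order 3: 0/4 normal; order 4: 1/1 normal; order 12: 1/1 normal.
Total normal subgroups: 3.

3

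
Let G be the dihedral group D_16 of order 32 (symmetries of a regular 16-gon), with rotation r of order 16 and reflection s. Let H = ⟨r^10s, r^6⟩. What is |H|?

16

|⟨r^10s⟩| = 2 and |⟨r^6⟩| = 8, so |H| is a multiple of lcm(2, 8) = 8 and divides |G| = 32.
Closing under the operation: H = {e, r^2, r^4, r^6, r^8, r^10, r^12, r^14, s, r^2s, r^4s, r^6s, r^8s, r^10s, r^12s, r^14s}, so |H| = 16.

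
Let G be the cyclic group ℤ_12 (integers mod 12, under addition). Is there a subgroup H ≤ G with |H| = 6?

Yes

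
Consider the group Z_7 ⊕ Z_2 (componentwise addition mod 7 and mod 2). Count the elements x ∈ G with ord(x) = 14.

6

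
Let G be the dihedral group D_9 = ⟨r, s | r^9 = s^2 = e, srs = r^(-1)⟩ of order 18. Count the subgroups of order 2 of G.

|G| = 18 and 2 | 18, so subgroups of order 2 are possible by Lagrange.
The subgroups of order 2 are: {e, r^2s}; {e, r^3s}; {e, r^4s}; {e, r^5s}; … (9 in all).
So G has 9 subgroups of order 2.

9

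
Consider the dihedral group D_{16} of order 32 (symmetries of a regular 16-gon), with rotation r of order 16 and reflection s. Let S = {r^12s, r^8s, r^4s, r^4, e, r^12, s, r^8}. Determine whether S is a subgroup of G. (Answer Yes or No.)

Yes

|S| = 8 divides |G| = 32, consistent with Lagrange.
S contains the identity, every element's inverse is in S, and S is closed under ·: it is a subgroup.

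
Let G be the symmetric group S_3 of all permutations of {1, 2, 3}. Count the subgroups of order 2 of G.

|G| = 6 and 2 | 6, so subgroups of order 2 are possible by Lagrange.
The subgroups of order 2 are: {e, (1 2)}; {e, (1 3)}; {e, (2 3)}.
So G has 3 subgroups of order 2.

3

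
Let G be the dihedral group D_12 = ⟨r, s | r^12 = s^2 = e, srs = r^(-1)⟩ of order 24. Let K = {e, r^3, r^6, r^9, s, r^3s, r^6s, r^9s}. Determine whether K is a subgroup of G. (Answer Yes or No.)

Yes

|K| = 8 divides |G| = 24, consistent with Lagrange.
K contains the identity, every element's inverse is in K, and K is closed under ·: it is a subgroup.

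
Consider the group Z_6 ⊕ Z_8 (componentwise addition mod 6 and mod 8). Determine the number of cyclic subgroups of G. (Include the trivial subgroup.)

Each element a generates a cyclic subgroup ⟨a⟩; distinct elements may generate the same one (a cyclic group of order d has φ(d) generators).
Cyclic subgroups by order — order 1: 1; order 2: 3; order 3: 1; order 4: 2; order 6: 3; order 8: 2; order 12: 2; order 24: 2.
Total: 16.

16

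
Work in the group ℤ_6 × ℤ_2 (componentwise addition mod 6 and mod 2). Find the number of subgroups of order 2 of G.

|G| = 12 and 2 | 12, so subgroups of order 2 are possible by Lagrange.
The subgroups of order 2 are: {(0,0), (0,1)}; {(0,0), (3,0)}; {(0,0), (3,1)}.
So G has 3 subgroups of order 2.

3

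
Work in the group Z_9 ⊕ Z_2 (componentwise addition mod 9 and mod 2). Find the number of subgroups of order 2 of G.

1

|G| = 18 and 2 | 18, so subgroups of order 2 are possible by Lagrange.
The subgroups of order 2 are: {(0,0), (0,1)}.
So G has 1 subgroup of order 2.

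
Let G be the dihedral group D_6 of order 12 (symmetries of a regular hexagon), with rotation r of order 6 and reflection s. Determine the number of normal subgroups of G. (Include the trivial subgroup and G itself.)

7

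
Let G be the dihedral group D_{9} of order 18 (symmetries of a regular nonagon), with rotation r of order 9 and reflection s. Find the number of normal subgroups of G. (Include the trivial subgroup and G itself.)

4

G has 16 subgroups. Checking conjugation-invariance by order — order 1: 1/1 normal; order 2: 0/9 normal; order 3: 1/1 normal; order 6: 0/3 normal; order 9: 1/1 normal; order 18: 1/1 normal.
Total normal subgroups: 4.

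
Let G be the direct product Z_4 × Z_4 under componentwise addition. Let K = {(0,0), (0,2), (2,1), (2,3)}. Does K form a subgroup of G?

Yes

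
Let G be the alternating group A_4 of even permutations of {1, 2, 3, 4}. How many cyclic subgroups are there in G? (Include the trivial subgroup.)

A cyclic subgroup of order d is generated by each of its φ(d) elements of order d, so the cyclic subgroups of order d number (#elements of order d)/φ(d).
Cyclic subgroups by order — order 1: 1; order 2: 3; order 3: 4.
Total: 8.

8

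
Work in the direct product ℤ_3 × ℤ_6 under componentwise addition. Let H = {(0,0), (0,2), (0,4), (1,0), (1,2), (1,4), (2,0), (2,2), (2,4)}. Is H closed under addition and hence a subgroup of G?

Yes

|H| = 9 divides |G| = 18, consistent with Lagrange.
H contains the identity, every element's inverse is in H, and H is closed under +: it is a subgroup.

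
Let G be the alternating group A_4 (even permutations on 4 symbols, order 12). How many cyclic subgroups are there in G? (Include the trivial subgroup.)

8

Each element a generates a cyclic subgroup ⟨a⟩; distinct elements may generate the same one (a cyclic group of order d has φ(d) generators).
Cyclic subgroups by order — order 1: 1; order 2: 3; order 3: 4.
Total: 8.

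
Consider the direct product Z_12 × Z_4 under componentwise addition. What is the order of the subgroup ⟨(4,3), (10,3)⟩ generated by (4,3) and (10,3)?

24

|⟨(4,3)⟩| = 12 and |⟨(10,3)⟩| = 12, so |H| is a multiple of lcm(12, 12) = 12 and divides |G| = 48.
Closing under the operation: H = {(0,0), (0,1), (0,2), (0,3), (2,0), (2,1), (2,2), (2,3), (4,0), (4,1), (4,2), (4,3), (6,0), (6,1), (6,2), (6,3), (8,0), (8,1), (8,2), (8,3), (10,0), (10,1), (10,2), (10,3)}, so |H| = 24.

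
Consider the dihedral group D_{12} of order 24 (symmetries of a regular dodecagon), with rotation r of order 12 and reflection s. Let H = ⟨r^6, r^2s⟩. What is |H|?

|⟨r^6⟩| = 2 and |⟨r^2s⟩| = 2, so |H| is a multiple of lcm(2, 2) = 2 and divides |G| = 24.
Closing under the operation: H = {e, r^6, r^2s, r^8s}, so |H| = 4.

4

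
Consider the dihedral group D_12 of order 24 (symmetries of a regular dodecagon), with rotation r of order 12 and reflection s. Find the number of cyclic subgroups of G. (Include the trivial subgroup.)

18

A cyclic subgroup of order d is generated by each of its φ(d) elements of order d, so the cyclic subgroups of order d number (#elements of order d)/φ(d).
Cyclic subgroups by order — order 1: 1; order 2: 13; order 3: 1; order 4: 1; order 6: 1; order 12: 1.
Total: 18.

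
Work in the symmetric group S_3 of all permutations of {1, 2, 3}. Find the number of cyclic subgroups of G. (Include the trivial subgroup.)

5

A cyclic subgroup of order d is generated by each of its φ(d) elements of order d, so the cyclic subgroups of order d number (#elements of order d)/φ(d).
Cyclic subgroups by order — order 1: 1; order 2: 3; order 3: 1.
Total: 5.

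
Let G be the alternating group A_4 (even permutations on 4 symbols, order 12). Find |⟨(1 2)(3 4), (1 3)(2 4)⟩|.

4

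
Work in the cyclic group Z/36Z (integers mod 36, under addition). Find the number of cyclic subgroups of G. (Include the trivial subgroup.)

A cyclic subgroup of order d is generated by each of its φ(d) elements of order d, so the cyclic subgroups of order d number (#elements of order d)/φ(d).
Cyclic subgroups by order — order 1: 1; order 2: 1; order 3: 1; order 4: 1; order 6: 1; order 9: 1; order 12: 1; order 18: 1; order 36: 1.
Total: 9.

9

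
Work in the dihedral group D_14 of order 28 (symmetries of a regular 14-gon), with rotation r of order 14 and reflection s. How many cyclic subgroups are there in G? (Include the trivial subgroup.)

A cyclic subgroup of order d is generated by each of its φ(d) elements of order d, so the cyclic subgroups of order d number (#elements of order d)/φ(d).
Cyclic subgroups by order — order 1: 1; order 2: 15; order 7: 1; order 14: 1.
Total: 18.

18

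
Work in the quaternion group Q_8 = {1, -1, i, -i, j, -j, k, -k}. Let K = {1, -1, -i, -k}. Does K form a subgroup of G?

No

-k ∈ K but its inverse k ∉ K, so K is not a subgroup.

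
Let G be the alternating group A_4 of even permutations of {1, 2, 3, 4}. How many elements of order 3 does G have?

8

The elements of order 3 are: (2 3 4), (2 4 3), (1 2 3), (1 2 4), (1 3 2), (1 3 4), (1 4 2), (1 4 3).
That's 8.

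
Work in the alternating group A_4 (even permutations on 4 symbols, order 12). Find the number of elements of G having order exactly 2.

3

The elements of order 2 are: (1 2)(3 4), (1 3)(2 4), (1 4)(2 3).
That's 3.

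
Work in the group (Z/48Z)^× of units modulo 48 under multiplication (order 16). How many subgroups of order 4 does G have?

11

|G| = 16 and 4 | 16, so subgroups of order 4 are possible by Lagrange.
The subgroups of order 4 are: {1, 11, 25, 35}; {1, 13, 25, 37}; {1, 7, 17, 23}; {1, 17, 25, 41}; … (11 in all).
So G has 11 subgroups of order 4.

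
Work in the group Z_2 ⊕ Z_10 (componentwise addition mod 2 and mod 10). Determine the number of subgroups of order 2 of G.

3

|G| = 20 and 2 | 20, so subgroups of order 2 are possible by Lagrange.
The subgroups of order 2 are: {(0,0), (0,5)}; {(0,0), (1,0)}; {(0,0), (1,5)}.
So G has 3 subgroups of order 2.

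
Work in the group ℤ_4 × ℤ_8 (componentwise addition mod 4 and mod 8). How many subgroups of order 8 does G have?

7

|G| = 32 and 8 | 32, so subgroups of order 8 are possible by Lagrange.
The subgroups of order 8 are: {(0,0), (0,1), (0,2), (0,3), (0,4), (0,5), (0,6), (0,7)}; {(0,0), (0,2), (0,4), (0,6), (2,0), (2,2), (2,4), (2,6)}; {(0,0), (0,2), (0,4), (0,6), (2,1), (2,3), (2,5), (2,7)}; {(0,0), (0,4), (1,0), (1,4), (2,0), (2,4), (3,0), (3,4)}; … (7 in all).
So G has 7 subgroups of order 8.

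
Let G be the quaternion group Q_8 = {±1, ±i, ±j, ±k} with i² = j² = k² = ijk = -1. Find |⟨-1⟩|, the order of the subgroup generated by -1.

Computing powers of -1: the smallest k with (-1)^k = e is k = 2.

2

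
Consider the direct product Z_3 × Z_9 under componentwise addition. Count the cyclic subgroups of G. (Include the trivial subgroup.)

8

Group the elements of G by the cyclic subgroup they generate; each cyclic subgroup of order d accounts for φ(d) elements.
Cyclic subgroups by order — order 1: 1; order 3: 4; order 9: 3.
Total: 8.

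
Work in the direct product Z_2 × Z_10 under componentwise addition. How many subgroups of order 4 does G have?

1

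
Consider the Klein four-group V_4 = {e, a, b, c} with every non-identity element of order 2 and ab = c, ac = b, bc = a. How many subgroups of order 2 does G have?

|G| = 4 and 2 | 4, so subgroups of order 2 are possible by Lagrange.
The subgroups of order 2 are: {e, a}; {e, b}; {e, c}.
So G has 3 subgroups of order 2.

3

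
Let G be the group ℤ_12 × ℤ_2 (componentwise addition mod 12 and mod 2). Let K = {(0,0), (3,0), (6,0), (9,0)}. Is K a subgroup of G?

Yes

|K| = 4 divides |G| = 24, consistent with Lagrange.
K contains the identity, every element's inverse is in K, and K is closed under +: it is a subgroup.
In fact K = ⟨(9,0)⟩.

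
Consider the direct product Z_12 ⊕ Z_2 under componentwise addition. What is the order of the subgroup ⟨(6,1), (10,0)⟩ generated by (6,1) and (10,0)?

12

|⟨(6,1)⟩| = 2 and |⟨(10,0)⟩| = 6, so |H| is a multiple of lcm(2, 6) = 6 and divides |G| = 24.
Closing under the operation: H = {(0,0), (0,1), (2,0), (2,1), (4,0), (4,1), (6,0), (6,1), (8,0), (8,1), (10,0), (10,1)}, so |H| = 12.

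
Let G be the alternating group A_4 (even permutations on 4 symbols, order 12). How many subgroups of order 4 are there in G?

|G| = 12 and 4 | 12, so subgroups of order 4 are possible by Lagrange.
The subgroups of order 4 are: {e, (1 2)(3 4), (1 3)(2 4), (1 4)(2 3)}.
So G has 1 subgroup of order 4.

1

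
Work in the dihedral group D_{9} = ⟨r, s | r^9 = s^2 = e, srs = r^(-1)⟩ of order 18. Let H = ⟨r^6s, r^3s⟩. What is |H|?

6

|⟨r^6s⟩| = 2 and |⟨r^3s⟩| = 2, so |H| is a multiple of lcm(2, 2) = 2 and divides |G| = 18.
Closing under the operation: H = {e, r^3, r^6, s, r^3s, r^6s}, so |H| = 6.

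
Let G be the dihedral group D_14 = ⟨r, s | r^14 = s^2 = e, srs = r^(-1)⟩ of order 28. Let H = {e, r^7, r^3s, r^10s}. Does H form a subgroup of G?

|H| = 4 divides |G| = 28, consistent with Lagrange.
H contains the identity, every element's inverse is in H, and H is closed under ·: it is a subgroup.

Yes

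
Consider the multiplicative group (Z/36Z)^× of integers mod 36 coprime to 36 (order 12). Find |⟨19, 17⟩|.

|⟨19⟩| = 2 and |⟨17⟩| = 2, so |H| is a multiple of lcm(2, 2) = 2 and divides |G| = 12.
Closing under the operation: H = {1, 17, 19, 35}, so |H| = 4.

4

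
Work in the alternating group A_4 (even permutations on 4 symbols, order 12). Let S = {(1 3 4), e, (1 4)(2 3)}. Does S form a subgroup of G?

No

(1 3 4) ∈ S but its inverse (1 4 3) ∉ S, so S is not a subgroup.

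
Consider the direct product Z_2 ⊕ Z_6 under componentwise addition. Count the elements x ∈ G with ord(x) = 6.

An element (a,b) has order lcm(ord(a), ord(b)); count pairs with lcm equal to 6.
Enumerating gives 6 such elements.

6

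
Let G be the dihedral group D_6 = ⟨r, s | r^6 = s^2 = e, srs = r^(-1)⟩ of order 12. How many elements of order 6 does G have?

The elements of order 6 are: r, r^5.
That's 2.

2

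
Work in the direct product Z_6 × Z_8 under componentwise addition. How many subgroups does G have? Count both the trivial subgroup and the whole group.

22

|G| = 48, so by Lagrange every subgroup order divides 48. Divisors: 1, 2, 3, 4, 6, 8, 12, 16, 24, 48.
Subgroups by order — order 1: 1; order 2: 3; order 3: 1; order 4: 3; order 6: 3; order 8: 3; order 12: 3; order 16: 1; order 24: 3; order 48: 1.
Total: 1 + 3 + 1 + 3 + 3 + 3 + 3 + 1 + 3 + 1 = 22.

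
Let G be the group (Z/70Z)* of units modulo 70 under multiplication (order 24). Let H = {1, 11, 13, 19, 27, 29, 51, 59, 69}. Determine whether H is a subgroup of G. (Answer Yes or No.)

No

|H| = 9 does not divide |G| = 24, so by Lagrange H is not a subgroup.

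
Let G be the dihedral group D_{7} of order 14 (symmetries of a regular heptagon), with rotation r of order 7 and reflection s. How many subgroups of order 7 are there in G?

|G| = 14 and 7 | 14, so subgroups of order 7 are possible by Lagrange.
The subgroups of order 7 are: {e, r, r^2, r^3, r^4, r^5, r^6}.
So G has 1 subgroup of order 7.

1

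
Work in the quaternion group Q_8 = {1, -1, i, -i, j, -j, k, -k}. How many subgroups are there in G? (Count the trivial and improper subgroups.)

|G| = 8, so by Lagrange every subgroup order divides 8. Divisors: 1, 2, 4, 8.
Subgroups by order — order 1: 1; order 2: 1; order 4: 3; order 8: 1.
Total: 1 + 1 + 3 + 1 = 6.

6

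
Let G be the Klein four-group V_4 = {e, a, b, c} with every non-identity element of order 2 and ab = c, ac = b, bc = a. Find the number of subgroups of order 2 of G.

3

|G| = 4 and 2 | 4, so subgroups of order 2 are possible by Lagrange.
The subgroups of order 2 are: {e, a}; {e, b}; {e, c}.
So G has 3 subgroups of order 2.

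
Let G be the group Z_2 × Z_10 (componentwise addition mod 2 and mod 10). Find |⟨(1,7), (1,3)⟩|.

|⟨(1,7)⟩| = 10 and |⟨(1,3)⟩| = 10, so |H| is a multiple of lcm(10, 10) = 10 and divides |G| = 20.
Closing under the operation: H = {(0,0), (0,2), (0,4), (0,6), (0,8), (1,1), (1,3), (1,5), (1,7), (1,9)}, so |H| = 10.

10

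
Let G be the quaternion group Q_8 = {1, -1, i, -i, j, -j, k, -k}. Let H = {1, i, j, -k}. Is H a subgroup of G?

j ∈ H but its inverse -j ∉ H, so H is not a subgroup.

No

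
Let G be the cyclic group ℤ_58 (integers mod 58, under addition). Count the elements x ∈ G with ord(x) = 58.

In a cyclic group of order 58, the number of elements of order d (for d | 58) is φ(d).
φ(58) = 28.

28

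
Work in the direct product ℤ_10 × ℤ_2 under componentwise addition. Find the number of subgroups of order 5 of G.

|G| = 20 and 5 | 20, so subgroups of order 5 are possible by Lagrange.
The subgroups of order 5 are: {(0,0), (2,0), (4,0), (6,0), (8,0)}.
So G has 1 subgroup of order 5.

1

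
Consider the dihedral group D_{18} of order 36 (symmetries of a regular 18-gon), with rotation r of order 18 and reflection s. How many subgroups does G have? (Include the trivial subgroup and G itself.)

|G| = 36, so by Lagrange every subgroup order divides 36. Divisors: 1, 2, 3, 4, 6, 9, 12, 18, 36.
Subgroups by order — order 1: 1; order 2: 19; order 3: 1; order 4: 9; order 6: 7; order 9: 1; order 12: 3; order 18: 3; order 36: 1.
Total: 1 + 19 + 1 + 9 + 7 + 1 + 3 + 3 + 1 = 45.

45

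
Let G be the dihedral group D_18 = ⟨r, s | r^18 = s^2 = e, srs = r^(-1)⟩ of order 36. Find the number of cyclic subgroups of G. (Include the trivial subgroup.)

A cyclic subgroup of order d is generated by each of its φ(d) elements of order d, so the cyclic subgroups of order d number (#elements of order d)/φ(d).
Cyclic subgroups by order — order 1: 1; order 2: 19; order 3: 1; order 6: 1; order 9: 1; order 18: 1.
Total: 24.

24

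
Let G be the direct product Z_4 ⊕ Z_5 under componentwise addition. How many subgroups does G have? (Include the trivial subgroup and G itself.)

6

|G| = 20, so by Lagrange every subgroup order divides 20. Divisors: 1, 2, 4, 5, 10, 20.
Subgroups by order — order 1: 1; order 2: 1; order 4: 1; order 5: 1; order 10: 1; order 20: 1.
Total: 1 + 1 + 1 + 1 + 1 + 1 = 6.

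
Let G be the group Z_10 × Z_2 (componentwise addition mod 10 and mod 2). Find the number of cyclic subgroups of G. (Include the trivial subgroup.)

8

Group the elements of G by the cyclic subgroup they generate; each cyclic subgroup of order d accounts for φ(d) elements.
Cyclic subgroups by order — order 1: 1; order 2: 3; order 5: 1; order 10: 3.
Total: 8.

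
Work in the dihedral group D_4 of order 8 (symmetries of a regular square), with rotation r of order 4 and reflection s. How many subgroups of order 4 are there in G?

3

|G| = 8 and 4 | 8, so subgroups of order 4 are possible by Lagrange.
The subgroups of order 4 are: {e, r, r^2, r^3}; {e, r^2, s, r^2s}; {e, r^2, rs, r^3s}.
So G has 3 subgroups of order 4.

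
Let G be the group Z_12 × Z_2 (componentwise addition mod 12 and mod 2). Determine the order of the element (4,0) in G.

3

The order of (4,0) in Z_12 × Z_2 is lcm(ord(4) in Z_12, ord(0) in Z_2).
ord(4) = 3 and ord(0) = 1, so |⟨(4,0)⟩| = lcm(3, 1) = 3.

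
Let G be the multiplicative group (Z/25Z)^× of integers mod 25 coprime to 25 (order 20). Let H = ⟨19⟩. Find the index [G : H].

2

|⟨19⟩| = 10 and |G| = 20.
By Lagrange, [G : H] = |G|/|H| = 20/10 = 2.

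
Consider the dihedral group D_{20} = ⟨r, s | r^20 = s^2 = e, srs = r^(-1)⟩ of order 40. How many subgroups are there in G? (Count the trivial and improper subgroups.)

|G| = 40, so by Lagrange every subgroup order divides 40. Divisors: 1, 2, 4, 5, 8, 10, 20, 40.
Subgroups by order — order 1: 1; order 2: 21; order 4: 11; order 5: 1; order 8: 5; order 10: 5; order 20: 3; order 40: 1.
Total: 1 + 21 + 11 + 1 + 5 + 5 + 3 + 1 = 48.

48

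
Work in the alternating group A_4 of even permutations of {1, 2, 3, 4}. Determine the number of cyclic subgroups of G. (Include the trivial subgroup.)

A cyclic subgroup of order d is generated by each of its φ(d) elements of order d, so the cyclic subgroups of order d number (#elements of order d)/φ(d).
Cyclic subgroups by order — order 1: 1; order 2: 3; order 3: 4.
Total: 8.

8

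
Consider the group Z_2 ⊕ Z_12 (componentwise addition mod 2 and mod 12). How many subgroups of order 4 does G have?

3

|G| = 24 and 4 | 24, so subgroups of order 4 are possible by Lagrange.
The subgroups of order 4 are: {(0,0), (0,3), (0,6), (0,9)}; {(0,0), (0,6), (1,0), (1,6)}; {(0,0), (0,6), (1,3), (1,9)}.
So G has 3 subgroups of order 4.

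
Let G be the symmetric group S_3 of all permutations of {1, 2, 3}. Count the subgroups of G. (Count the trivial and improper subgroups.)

|G| = 6, so by Lagrange every subgroup order divides 6. Divisors: 1, 2, 3, 6.
Subgroups by order — order 1: 1; order 2: 3; order 3: 1; order 6: 1.
Total: 1 + 3 + 1 + 1 = 6.

6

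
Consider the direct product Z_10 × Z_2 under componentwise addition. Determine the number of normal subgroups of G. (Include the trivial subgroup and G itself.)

10

G is abelian, so every subgroup is normal.
G has 10 subgroups in total, hence 10 normal subgroups.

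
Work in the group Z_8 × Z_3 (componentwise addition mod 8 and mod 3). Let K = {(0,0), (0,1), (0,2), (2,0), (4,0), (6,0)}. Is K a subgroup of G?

Closure fails: (0,1) + (6,0) = (6,1) ∉ K. So K is not a subgroup.

No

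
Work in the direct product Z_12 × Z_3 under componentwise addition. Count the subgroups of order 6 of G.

4

|G| = 36 and 6 | 36, so subgroups of order 6 are possible by Lagrange.
The subgroups of order 6 are: {(0,0), (0,1), (0,2), (6,0), (6,1), (6,2)}; {(0,0), (2,0), (4,0), (6,0), (8,0), (10,0)}; {(0,0), (2,2), (4,1), (6,0), (8,2), (10,1)}; {(0,0), (2,1), (4,2), (6,0), (8,1), (10,2)}.
So G has 4 subgroups of order 6.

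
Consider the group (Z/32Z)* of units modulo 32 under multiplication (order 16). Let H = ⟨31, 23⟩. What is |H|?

|⟨31⟩| = 2 and |⟨23⟩| = 4, so |H| is a multiple of lcm(2, 4) = 4 and divides |G| = 16.
Closing under the operation: H = {1, 7, 9, 15, 17, 23, 25, 31}, so |H| = 8.

8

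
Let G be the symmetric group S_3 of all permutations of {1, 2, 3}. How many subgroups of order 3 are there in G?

1

|G| = 6 and 3 | 6, so subgroups of order 3 are possible by Lagrange.
The subgroups of order 3 are: {e, (1 2 3), (1 3 2)}.
So G has 1 subgroup of order 3.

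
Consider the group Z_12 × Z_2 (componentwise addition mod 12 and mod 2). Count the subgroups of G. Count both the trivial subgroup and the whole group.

16

|G| = 24, so by Lagrange every subgroup order divides 24. Divisors: 1, 2, 3, 4, 6, 8, 12, 24.
Subgroups by order — order 1: 1; order 2: 3; order 3: 1; order 4: 3; order 6: 3; order 8: 1; order 12: 3; order 24: 1.
Total: 1 + 3 + 1 + 3 + 3 + 1 + 3 + 1 = 16.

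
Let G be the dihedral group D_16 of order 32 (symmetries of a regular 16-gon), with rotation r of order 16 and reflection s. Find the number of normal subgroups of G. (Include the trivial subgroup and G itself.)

8

G has 36 subgroups. Checking conjugation-invariance by order — order 1: 1/1 normal; order 2: 1/17 normal; order 4: 1/9 normal; order 8: 1/5 normal; order 16: 3/3 normal; order 32: 1/1 normal.
Total normal subgroups: 8.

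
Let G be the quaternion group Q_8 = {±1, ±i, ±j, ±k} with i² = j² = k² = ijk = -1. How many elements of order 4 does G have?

6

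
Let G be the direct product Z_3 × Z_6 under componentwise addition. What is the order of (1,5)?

6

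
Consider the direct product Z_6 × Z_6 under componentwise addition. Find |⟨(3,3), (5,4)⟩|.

|⟨(3,3)⟩| = 2 and |⟨(5,4)⟩| = 6, so |H| is a multiple of lcm(2, 6) = 6 and divides |G| = 36.
Closing under the operation: H = {(0,0), (0,3), (1,2), (1,5), (2,1), (2,4), (3,0), (3,3), (4,2), (4,5), (5,1), (5,4)}, so |H| = 12.

12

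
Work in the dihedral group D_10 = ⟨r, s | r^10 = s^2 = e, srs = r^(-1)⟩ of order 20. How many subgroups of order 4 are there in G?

5

|G| = 20 and 4 | 20, so subgroups of order 4 are possible by Lagrange.
The subgroups of order 4 are: {e, r^5, r^2s, r^7s}; {e, r^5, r^3s, r^8s}; {e, r^5, r^4s, r^9s}; {e, r^5, s, r^5s}; … (5 in all).
So G has 5 subgroups of order 4.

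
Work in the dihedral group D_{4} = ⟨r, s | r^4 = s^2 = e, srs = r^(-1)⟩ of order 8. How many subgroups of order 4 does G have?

|G| = 8 and 4 | 8, so subgroups of order 4 are possible by Lagrange.
The subgroups of order 4 are: {e, r, r^2, r^3}; {e, r^2, s, r^2s}; {e, r^2, rs, r^3s}.
So G has 3 subgroups of order 4.

3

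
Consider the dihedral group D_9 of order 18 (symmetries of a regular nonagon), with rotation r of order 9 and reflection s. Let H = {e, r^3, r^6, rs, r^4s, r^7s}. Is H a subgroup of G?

|H| = 6 divides |G| = 18, consistent with Lagrange.
H contains the identity, every element's inverse is in H, and H is closed under ·: it is a subgroup.

Yes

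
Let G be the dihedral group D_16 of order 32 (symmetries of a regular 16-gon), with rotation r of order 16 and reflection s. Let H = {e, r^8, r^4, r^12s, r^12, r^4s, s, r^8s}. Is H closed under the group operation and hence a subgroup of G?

|H| = 8 divides |G| = 32, consistent with Lagrange.
H contains the identity, every element's inverse is in H, and H is closed under ·: it is a subgroup.

Yes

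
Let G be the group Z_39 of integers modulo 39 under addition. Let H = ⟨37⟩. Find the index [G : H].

1

|⟨37⟩| = 39 and |G| = 39.
By Lagrange, [G : H] = |G|/|H| = 39/39 = 1.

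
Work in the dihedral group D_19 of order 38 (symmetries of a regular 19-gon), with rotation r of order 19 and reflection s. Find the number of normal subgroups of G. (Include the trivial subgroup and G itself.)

G has 22 subgroups. Checking conjugation-invariance by order — order 1: 1/1 normal; order 2: 0/19 normal; order 19: 1/1 normal; order 38: 1/1 normal.
Total normal subgroups: 3.

3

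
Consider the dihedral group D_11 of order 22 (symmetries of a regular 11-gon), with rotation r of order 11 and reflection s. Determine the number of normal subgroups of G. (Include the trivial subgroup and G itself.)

3

G has 14 subgroups. Checking conjugation-invariance by order — order 1: 1/1 normal; order 2: 0/11 normal; order 11: 1/1 normal; order 22: 1/1 normal.
Total normal subgroups: 3.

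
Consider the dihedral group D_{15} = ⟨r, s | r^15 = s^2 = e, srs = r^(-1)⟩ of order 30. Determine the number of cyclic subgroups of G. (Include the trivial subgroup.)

19

Each element a generates a cyclic subgroup ⟨a⟩; distinct elements may generate the same one (a cyclic group of order d has φ(d) generators).
Cyclic subgroups by order — order 1: 1; order 2: 15; order 3: 1; order 5: 1; order 15: 1.
Total: 19.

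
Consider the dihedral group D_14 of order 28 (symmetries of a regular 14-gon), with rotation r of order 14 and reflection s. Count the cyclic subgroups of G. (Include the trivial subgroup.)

Group the elements of G by the cyclic subgroup they generate; each cyclic subgroup of order d accounts for φ(d) elements.
Cyclic subgroups by order — order 1: 1; order 2: 15; order 7: 1; order 14: 1.
Total: 18.

18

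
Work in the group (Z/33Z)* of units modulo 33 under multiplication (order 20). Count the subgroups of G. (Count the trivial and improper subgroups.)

|G| = 20, so by Lagrange every subgroup order divides 20. Divisors: 1, 2, 4, 5, 10, 20.
Subgroups by order — order 1: 1; order 2: 3; order 4: 1; order 5: 1; order 10: 3; order 20: 1.
Total: 1 + 3 + 1 + 1 + 3 + 1 = 10.

10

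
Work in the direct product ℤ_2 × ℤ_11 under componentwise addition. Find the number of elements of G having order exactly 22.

10

An element (a,b) has order lcm(ord(a), ord(b)); count pairs with lcm equal to 22.
Enumerating gives 10 such elements.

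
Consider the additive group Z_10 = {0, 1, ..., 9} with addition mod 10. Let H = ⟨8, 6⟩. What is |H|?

|⟨8⟩| = 5 and |⟨6⟩| = 5, so |H| is a multiple of lcm(5, 5) = 5 and divides |G| = 10.
Closing under the operation: H = {0, 2, 4, 6, 8}, so |H| = 5.

5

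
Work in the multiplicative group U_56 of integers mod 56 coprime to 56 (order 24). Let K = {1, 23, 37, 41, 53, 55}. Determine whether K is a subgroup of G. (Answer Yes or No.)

23 ∈ K but its inverse 39 ∉ K, so K is not a subgroup.

No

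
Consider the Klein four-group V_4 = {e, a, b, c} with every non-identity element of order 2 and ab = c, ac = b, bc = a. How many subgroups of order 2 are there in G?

|G| = 4 and 2 | 4, so subgroups of order 2 are possible by Lagrange.
The subgroups of order 2 are: {e, a}; {e, b}; {e, c}.
So G has 3 subgroups of order 2.

3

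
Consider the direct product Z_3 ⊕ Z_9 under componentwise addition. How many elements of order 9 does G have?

18

An element (a,b) has order lcm(ord(a), ord(b)); count pairs with lcm equal to 9.
Enumerating gives 18 such elements.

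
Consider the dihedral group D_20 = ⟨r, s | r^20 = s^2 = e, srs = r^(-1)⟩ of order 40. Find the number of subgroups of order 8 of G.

5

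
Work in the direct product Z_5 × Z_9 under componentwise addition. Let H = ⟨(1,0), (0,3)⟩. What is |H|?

|⟨(1,0)⟩| = 5 and |⟨(0,3)⟩| = 3, so |H| is a multiple of lcm(5, 3) = 15 and divides |G| = 45.
Closing under the operation: H = {(0,0), (0,3), (0,6), (1,0), (1,3), (1,6), (2,0), (2,3), (2,6), (3,0), (3,3), (3,6), (4,0), (4,3), (4,6)}, so |H| = 15.

15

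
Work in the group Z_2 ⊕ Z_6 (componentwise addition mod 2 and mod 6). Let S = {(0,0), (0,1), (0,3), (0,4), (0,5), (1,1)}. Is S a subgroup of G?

No

(0,4) ∈ S but its inverse (0,2) ∉ S, so S is not a subgroup.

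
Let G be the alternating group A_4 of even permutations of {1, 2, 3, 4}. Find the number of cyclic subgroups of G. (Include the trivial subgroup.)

8

A cyclic subgroup of order d is generated by each of its φ(d) elements of order d, so the cyclic subgroups of order d number (#elements of order d)/φ(d).
Cyclic subgroups by order — order 1: 1; order 2: 3; order 3: 4.
Total: 8.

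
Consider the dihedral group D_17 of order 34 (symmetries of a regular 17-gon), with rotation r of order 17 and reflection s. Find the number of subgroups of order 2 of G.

17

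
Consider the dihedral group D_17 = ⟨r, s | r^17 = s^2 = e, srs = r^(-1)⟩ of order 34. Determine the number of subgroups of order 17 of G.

1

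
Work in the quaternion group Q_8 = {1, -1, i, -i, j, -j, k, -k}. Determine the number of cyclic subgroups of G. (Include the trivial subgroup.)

Each element a generates a cyclic subgroup ⟨a⟩; distinct elements may generate the same one (a cyclic group of order d has φ(d) generators).
Cyclic subgroups by order — order 1: 1; order 2: 1; order 4: 3.
Total: 5.

5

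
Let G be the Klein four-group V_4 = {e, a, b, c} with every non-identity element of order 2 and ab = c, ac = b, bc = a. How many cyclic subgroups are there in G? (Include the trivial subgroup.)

4

Each element a generates a cyclic subgroup ⟨a⟩; distinct elements may generate the same one (a cyclic group of order d has φ(d) generators).
Cyclic subgroups by order — order 1: 1; order 2: 3.
Total: 4.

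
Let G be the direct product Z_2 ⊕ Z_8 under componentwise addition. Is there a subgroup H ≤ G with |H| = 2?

2 | 16. A subgroup of order 2 is {(0,0), (0,4)}.

Yes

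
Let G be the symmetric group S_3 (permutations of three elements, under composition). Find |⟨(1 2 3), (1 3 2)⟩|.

|⟨(1 2 3)⟩| = 3 and |⟨(1 3 2)⟩| = 3, so |H| is a multiple of lcm(3, 3) = 3 and divides |G| = 6.
Closing under the operation: H = {e, (1 2 3), (1 3 2)}, so |H| = 3.

3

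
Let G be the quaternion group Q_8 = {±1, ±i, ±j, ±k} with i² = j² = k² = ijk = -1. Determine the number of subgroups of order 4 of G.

|G| = 8 and 4 | 8, so subgroups of order 4 are possible by Lagrange.
The subgroups of order 4 are: {1, -1, i, -i}; {1, -1, j, -j}; {1, -1, k, -k}.
So G has 3 subgroups of order 4.

3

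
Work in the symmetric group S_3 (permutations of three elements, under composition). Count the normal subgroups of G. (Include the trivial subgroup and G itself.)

3

G has 6 subgroups. Checking conjugation-invariance by order — order 1: 1/1 normal; order 2: 0/3 normal; order 3: 1/1 normal; order 6: 1/1 normal.
Total normal subgroups: 3.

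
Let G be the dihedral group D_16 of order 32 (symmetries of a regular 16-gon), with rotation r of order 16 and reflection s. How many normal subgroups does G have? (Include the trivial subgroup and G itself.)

G has 36 subgroups. Checking conjugation-invariance by order — order 1: 1/1 normal; order 2: 1/17 normal; order 4: 1/9 normal; order 8: 1/5 normal; order 16: 3/3 normal; order 32: 1/1 normal.
Total normal subgroups: 8.

8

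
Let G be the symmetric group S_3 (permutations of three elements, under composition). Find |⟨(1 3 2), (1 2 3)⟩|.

|⟨(1 3 2)⟩| = 3 and |⟨(1 2 3)⟩| = 3, so |H| is a multiple of lcm(3, 3) = 3 and divides |G| = 6.
Closing under the operation: H = {e, (1 2 3), (1 3 2)}, so |H| = 3.

3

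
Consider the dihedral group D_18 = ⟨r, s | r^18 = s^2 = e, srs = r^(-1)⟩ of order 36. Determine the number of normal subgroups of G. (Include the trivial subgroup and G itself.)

9

G has 45 subgroups. Checking conjugation-invariance by order — order 1: 1/1 normal; order 2: 1/19 normal; order 3: 1/1 normal; order 4: 0/9 normal; order 6: 1/7 normal; order 9: 1/1 normal; order 12: 0/3 normal; order 18: 3/3 normal; order 36: 1/1 normal.
Total normal subgroups: 9.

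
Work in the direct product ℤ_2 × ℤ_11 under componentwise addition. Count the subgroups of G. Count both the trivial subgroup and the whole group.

|G| = 22, so by Lagrange every subgroup order divides 22. Divisors: 1, 2, 11, 22.
Subgroups by order — order 1: 1; order 2: 1; order 11: 1; order 22: 1.
Total: 1 + 1 + 1 + 1 = 4.

4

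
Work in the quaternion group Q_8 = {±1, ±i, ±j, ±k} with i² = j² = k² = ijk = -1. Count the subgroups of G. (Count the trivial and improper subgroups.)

|G| = 8, so by Lagrange every subgroup order divides 8. Divisors: 1, 2, 4, 8.
Subgroups by order — order 1: 1; order 2: 1; order 4: 3; order 8: 1.
Total: 1 + 1 + 3 + 1 = 6.

6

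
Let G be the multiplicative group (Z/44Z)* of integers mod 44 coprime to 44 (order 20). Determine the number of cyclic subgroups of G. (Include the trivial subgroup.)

8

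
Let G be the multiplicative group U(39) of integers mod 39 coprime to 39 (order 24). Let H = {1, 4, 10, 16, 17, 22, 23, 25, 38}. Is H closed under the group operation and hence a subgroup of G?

|H| = 9 does not divide |G| = 24, so by Lagrange H is not a subgroup.

No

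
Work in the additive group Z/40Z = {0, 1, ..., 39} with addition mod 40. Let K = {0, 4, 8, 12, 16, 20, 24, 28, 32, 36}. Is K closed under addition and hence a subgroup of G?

Yes

|K| = 10 divides |G| = 40, consistent with Lagrange.
K contains the identity, every element's inverse is in K, and K is closed under +: it is a subgroup.
In fact K = ⟨4⟩.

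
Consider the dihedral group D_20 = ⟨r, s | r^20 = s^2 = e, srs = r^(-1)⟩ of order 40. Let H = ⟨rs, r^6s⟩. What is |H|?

8

|⟨rs⟩| = 2 and |⟨r^6s⟩| = 2, so |H| is a multiple of lcm(2, 2) = 2 and divides |G| = 40.
Closing under the operation: H = {e, r^5, r^10, r^15, rs, r^6s, r^11s, r^16s}, so |H| = 8.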